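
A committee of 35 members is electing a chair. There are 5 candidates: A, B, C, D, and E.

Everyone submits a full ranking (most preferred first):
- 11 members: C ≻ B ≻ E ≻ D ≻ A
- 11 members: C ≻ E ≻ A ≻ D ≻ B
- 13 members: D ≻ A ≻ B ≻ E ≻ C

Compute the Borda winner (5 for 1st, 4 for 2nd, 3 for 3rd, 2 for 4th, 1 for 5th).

A: 11×1 + 11×3 + 13×4 = 96
B: 11×4 + 11×1 + 13×3 = 94
C: 11×5 + 11×5 + 13×1 = 123
D: 11×2 + 11×2 + 13×5 = 109
E: 11×3 + 11×4 + 13×2 = 103

C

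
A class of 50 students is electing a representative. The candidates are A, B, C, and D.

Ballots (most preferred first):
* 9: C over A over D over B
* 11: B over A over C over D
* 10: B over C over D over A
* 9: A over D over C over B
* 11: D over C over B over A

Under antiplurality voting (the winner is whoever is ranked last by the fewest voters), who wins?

C

Last-place votes: A 21, B 18, C 0, D 11.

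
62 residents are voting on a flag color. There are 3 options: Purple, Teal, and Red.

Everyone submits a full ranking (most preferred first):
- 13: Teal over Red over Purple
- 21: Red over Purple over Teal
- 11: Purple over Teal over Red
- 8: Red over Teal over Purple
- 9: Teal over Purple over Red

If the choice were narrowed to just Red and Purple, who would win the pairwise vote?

Red is ranked above Purple on 42 ballots; Purple above Red on 20.

Red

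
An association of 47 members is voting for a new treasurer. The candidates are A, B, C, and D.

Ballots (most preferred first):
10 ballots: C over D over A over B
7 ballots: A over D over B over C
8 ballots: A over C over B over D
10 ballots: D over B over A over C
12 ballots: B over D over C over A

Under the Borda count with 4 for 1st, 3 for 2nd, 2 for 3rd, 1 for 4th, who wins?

D

A: 10×2 + 7×4 + 8×4 + 10×2 + 12×1 = 112
B: 10×1 + 7×2 + 8×2 + 10×3 + 12×4 = 118
C: 10×4 + 7×1 + 8×3 + 10×1 + 12×2 = 105
D: 10×3 + 7×3 + 8×1 + 10×4 + 12×3 = 135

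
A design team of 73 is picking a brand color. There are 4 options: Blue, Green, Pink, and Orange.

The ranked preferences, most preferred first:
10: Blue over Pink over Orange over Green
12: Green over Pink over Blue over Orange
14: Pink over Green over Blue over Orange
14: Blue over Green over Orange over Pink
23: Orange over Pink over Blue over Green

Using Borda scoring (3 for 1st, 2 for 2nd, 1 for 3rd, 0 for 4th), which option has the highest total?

Pink

Blue: 10×3 + 12×1 + 14×1 + 14×3 + 23×1 = 121
Green: 10×0 + 12×3 + 14×2 + 14×2 + 23×0 = 92
Pink: 10×2 + 12×2 + 14×3 + 14×0 + 23×2 = 132
Orange: 10×1 + 12×0 + 14×0 + 14×1 + 23×3 = 93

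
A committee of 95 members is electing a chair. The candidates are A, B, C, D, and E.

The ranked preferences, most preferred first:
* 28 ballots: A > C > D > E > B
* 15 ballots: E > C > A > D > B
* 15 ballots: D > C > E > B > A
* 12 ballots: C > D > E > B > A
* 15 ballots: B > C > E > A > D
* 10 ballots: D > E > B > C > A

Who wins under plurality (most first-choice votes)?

A

First-place votes: A 28, B 15, C 12, D 25, E 15.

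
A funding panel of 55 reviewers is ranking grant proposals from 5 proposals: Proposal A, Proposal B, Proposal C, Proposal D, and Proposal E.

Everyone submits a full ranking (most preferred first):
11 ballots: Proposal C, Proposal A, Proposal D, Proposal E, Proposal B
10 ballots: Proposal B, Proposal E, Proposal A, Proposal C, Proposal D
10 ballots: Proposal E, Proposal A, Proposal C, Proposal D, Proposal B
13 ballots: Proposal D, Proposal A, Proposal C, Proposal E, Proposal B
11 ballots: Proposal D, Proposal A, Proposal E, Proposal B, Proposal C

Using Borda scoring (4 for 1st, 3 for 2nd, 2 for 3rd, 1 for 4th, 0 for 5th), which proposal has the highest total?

Proposal A: 11×3 + 10×2 + 10×3 + 13×3 + 11×3 = 155
Proposal B: 11×0 + 10×4 + 10×0 + 13×0 + 11×1 = 51
Proposal C: 11×4 + 10×1 + 10×2 + 13×2 + 11×0 = 100
Proposal D: 11×2 + 10×0 + 10×1 + 13×4 + 11×4 = 128
Proposal E: 11×1 + 10×3 + 10×4 + 13×1 + 11×2 = 116

Proposal A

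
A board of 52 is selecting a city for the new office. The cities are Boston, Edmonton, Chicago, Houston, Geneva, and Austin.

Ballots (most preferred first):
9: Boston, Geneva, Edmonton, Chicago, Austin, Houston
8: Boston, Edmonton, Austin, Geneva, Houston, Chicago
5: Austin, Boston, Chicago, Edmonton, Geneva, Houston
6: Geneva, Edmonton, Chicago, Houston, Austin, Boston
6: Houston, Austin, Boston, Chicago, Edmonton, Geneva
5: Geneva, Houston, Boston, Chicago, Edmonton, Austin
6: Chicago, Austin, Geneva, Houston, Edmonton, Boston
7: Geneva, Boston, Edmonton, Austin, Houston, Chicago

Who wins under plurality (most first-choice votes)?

Geneva

First-place votes: Boston 17, Edmonton 0, Chicago 6, Houston 6, Geneva 18, Austin 5.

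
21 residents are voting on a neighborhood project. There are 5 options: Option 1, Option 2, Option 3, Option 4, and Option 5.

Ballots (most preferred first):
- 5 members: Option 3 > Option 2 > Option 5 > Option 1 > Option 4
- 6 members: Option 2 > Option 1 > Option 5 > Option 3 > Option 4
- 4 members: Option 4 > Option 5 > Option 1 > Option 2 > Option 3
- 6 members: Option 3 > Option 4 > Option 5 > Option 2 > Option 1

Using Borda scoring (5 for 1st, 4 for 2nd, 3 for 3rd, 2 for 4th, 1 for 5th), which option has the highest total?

Option 3

Option 1: 5×2 + 6×4 + 4×3 + 6×1 = 52
Option 2: 5×4 + 6×5 + 4×2 + 6×2 = 70
Option 3: 5×5 + 6×2 + 4×1 + 6×5 = 71
Option 4: 5×1 + 6×1 + 4×5 + 6×4 = 55
Option 5: 5×3 + 6×3 + 4×4 + 6×3 = 67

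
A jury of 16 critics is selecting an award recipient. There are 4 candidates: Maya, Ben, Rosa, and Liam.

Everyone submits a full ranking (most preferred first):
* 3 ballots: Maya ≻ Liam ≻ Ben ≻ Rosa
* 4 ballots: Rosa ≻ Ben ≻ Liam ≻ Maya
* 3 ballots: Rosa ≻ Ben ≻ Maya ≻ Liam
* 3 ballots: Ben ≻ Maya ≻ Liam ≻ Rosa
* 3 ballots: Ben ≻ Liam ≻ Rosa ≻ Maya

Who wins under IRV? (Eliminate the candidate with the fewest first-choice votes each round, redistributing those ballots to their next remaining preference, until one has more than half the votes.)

Round 1: Maya 3, Ben 6, Rosa 7, Liam 0. Liam eliminated.
Round 2: Maya 3, Ben 6, Rosa 7. Maya eliminated.
Round 3: Ben 9, Rosa 7. Ben has a majority (≥9).

Ben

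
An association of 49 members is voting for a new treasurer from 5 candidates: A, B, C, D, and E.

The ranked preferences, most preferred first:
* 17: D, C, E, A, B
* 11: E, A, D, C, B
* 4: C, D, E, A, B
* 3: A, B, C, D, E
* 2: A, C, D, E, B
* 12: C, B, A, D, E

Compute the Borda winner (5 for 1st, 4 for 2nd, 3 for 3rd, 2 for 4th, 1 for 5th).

C

A: 17×2 + 11×4 + 4×2 + 3×5 + 2×5 + 12×3 = 147
B: 17×1 + 11×1 + 4×1 + 3×4 + 2×1 + 12×4 = 94
C: 17×4 + 11×2 + 4×5 + 3×3 + 2×4 + 12×5 = 187
D: 17×5 + 11×3 + 4×4 + 3×2 + 2×3 + 12×2 = 170
E: 17×3 + 11×5 + 4×3 + 3×1 + 2×2 + 12×1 = 137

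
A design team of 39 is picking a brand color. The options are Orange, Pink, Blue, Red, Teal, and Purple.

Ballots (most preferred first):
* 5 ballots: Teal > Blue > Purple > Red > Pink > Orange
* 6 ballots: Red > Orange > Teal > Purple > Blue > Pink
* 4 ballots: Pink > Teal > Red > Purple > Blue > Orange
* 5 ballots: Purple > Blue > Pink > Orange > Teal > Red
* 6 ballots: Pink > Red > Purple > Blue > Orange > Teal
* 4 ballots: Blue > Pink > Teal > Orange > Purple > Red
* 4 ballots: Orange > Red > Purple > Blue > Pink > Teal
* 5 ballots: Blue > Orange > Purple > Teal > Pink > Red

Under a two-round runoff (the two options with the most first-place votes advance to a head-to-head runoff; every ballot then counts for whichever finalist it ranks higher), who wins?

Blue

Round 1 first-place votes: Orange 4, Pink 10, Blue 9, Red 6, Teal 5, Purple 5. Pink and Blue advance.
Runoff: Pink is ranked above Blue on 10 ballots, Blue above Pink on 29.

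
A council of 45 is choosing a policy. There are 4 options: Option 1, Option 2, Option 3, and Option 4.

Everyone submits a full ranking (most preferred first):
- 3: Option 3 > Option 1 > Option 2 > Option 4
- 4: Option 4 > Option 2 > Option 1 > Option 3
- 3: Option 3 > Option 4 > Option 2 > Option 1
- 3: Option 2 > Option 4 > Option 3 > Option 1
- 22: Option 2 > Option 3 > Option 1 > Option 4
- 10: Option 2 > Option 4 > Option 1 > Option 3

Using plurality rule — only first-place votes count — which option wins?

Option 2

First-place votes: Option 1 0, Option 2 35, Option 3 6, Option 4 4.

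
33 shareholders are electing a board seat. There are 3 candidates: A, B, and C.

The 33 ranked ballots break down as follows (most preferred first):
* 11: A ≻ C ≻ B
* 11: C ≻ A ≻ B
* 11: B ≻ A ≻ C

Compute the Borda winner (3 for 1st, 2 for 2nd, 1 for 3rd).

A

A: 11×3 + 11×2 + 11×2 = 77
B: 11×1 + 11×1 + 11×3 = 55
C: 11×2 + 11×3 + 11×1 = 66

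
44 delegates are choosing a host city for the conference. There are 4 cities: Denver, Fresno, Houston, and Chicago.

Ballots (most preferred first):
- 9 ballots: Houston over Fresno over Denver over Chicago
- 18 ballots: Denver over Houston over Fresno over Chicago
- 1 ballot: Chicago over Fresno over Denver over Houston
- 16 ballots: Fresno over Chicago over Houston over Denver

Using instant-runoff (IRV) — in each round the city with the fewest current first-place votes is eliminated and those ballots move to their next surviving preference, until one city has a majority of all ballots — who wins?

Fresno

Round 1: Denver 18, Fresno 16, Houston 9, Chicago 1. Chicago eliminated.
Round 2: Denver 18, Fresno 17, Houston 9. Houston eliminated.
Round 3: Denver 18, Fresno 26. Fresno has a majority (≥23).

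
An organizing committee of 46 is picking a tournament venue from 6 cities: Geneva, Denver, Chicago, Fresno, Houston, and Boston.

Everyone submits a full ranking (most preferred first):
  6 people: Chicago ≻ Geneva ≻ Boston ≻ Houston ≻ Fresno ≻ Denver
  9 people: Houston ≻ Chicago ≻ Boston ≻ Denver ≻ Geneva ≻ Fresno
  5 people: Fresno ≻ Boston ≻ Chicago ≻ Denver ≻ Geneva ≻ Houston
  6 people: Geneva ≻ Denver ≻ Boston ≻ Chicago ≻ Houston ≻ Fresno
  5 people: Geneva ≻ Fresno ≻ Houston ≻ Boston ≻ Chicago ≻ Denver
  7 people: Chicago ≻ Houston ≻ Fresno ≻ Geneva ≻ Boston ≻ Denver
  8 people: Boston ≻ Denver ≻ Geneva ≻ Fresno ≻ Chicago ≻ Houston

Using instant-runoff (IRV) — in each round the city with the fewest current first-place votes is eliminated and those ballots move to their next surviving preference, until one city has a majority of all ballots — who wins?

Boston

Round 1: Geneva 11, Denver 0, Chicago 13, Fresno 5, Houston 9, Boston 8. Denver eliminated.
Round 2: Geneva 11, Chicago 13, Fresno 5, Houston 9, Boston 8. Fresno eliminated.
Round 3: Geneva 11, Chicago 13, Houston 9, Boston 13. Houston eliminated.
Round 4: Geneva 11, Chicago 22, Boston 13. Geneva eliminated.
Round 5: Chicago 22, Boston 24. Boston has a majority (≥24).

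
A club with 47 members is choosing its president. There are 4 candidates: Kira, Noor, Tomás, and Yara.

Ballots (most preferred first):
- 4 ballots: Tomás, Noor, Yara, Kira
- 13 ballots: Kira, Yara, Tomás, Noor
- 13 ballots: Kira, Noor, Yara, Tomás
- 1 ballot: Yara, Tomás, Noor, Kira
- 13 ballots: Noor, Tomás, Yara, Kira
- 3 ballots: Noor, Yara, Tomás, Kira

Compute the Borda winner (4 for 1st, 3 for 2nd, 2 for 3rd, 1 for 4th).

Kira: 4×1 + 13×4 + 13×4 + 1×1 + 13×1 + 3×1 = 125
Noor: 4×3 + 13×1 + 13×3 + 1×2 + 13×4 + 3×4 = 130
Tomás: 4×4 + 13×2 + 13×1 + 1×3 + 13×3 + 3×2 = 103
Yara: 4×2 + 13×3 + 13×2 + 1×4 + 13×2 + 3×3 = 112

Noor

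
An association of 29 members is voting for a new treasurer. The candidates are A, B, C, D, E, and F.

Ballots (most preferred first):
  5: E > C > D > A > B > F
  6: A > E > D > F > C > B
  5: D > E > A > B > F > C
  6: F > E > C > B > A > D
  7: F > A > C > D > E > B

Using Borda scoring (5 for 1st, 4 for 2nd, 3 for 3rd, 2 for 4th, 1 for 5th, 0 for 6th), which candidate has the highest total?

A: 5×2 + 6×5 + 5×3 + 6×1 + 7×4 = 89
B: 5×1 + 6×0 + 5×2 + 6×2 + 7×0 = 27
C: 5×4 + 6×1 + 5×0 + 6×3 + 7×3 = 65
D: 5×3 + 6×3 + 5×5 + 6×0 + 7×2 = 72
E: 5×5 + 6×4 + 5×4 + 6×4 + 7×1 = 100
F: 5×0 + 6×2 + 5×1 + 6×5 + 7×5 = 82

E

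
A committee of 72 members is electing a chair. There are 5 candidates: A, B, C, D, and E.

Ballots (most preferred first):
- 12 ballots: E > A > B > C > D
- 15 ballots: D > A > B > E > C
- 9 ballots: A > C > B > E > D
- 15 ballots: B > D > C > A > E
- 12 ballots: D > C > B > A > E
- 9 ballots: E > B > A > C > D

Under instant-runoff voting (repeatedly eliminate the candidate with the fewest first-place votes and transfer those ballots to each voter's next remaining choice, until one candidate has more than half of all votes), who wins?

Round 1: A 9, B 15, C 0, D 27, E 21. C eliminated.
Round 2: A 9, B 15, D 27, E 21. A eliminated.
Round 3: B 24, D 27, E 21. E eliminated.
Round 4: B 45, D 27. B has a majority (≥37).

B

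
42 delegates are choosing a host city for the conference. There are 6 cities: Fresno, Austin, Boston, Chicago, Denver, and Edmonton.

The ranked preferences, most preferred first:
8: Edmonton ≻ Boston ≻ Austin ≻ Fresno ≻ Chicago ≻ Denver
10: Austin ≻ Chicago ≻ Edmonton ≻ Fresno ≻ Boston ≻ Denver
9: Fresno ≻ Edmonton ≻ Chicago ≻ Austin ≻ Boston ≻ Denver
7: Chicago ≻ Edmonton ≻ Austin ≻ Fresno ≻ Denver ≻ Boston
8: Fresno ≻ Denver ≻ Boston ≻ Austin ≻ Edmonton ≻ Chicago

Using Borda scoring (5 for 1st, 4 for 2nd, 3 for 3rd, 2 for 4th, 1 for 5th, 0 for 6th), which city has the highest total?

Edmonton

Fresno: 8×2 + 10×2 + 9×5 + 7×2 + 8×5 = 135
Austin: 8×3 + 10×5 + 9×2 + 7×3 + 8×2 = 129
Boston: 8×4 + 10×1 + 9×1 + 7×0 + 8×3 = 75
Chicago: 8×1 + 10×4 + 9×3 + 7×5 + 8×0 = 110
Denver: 8×0 + 10×0 + 9×0 + 7×1 + 8×4 = 39
Edmonton: 8×5 + 10×3 + 9×4 + 7×4 + 8×1 = 142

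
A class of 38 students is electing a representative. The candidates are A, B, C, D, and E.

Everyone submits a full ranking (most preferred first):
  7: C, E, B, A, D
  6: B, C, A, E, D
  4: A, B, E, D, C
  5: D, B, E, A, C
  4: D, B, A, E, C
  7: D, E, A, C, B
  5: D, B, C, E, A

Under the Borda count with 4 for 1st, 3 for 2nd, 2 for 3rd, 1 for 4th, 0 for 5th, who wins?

A: 7×1 + 6×2 + 4×4 + 5×1 + 4×2 + 7×2 + 5×0 = 62
B: 7×2 + 6×4 + 4×3 + 5×3 + 4×3 + 7×0 + 5×3 = 92
C: 7×4 + 6×3 + 4×0 + 5×0 + 4×0 + 7×1 + 5×2 = 63
D: 7×0 + 6×0 + 4×1 + 5×4 + 4×4 + 7×4 + 5×4 = 88
E: 7×3 + 6×1 + 4×2 + 5×2 + 4×1 + 7×3 + 5×1 = 75

B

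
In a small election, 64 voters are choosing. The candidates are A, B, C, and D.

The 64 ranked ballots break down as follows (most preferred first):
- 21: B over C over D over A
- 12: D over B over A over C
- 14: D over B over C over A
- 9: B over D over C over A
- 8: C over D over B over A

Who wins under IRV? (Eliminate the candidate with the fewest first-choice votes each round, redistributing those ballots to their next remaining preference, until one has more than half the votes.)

D

Round 1: A 0, B 30, C 8, D 26. A eliminated.
Round 2: B 30, C 8, D 26. C eliminated.
Round 3: B 30, D 34. D has a majority (≥33).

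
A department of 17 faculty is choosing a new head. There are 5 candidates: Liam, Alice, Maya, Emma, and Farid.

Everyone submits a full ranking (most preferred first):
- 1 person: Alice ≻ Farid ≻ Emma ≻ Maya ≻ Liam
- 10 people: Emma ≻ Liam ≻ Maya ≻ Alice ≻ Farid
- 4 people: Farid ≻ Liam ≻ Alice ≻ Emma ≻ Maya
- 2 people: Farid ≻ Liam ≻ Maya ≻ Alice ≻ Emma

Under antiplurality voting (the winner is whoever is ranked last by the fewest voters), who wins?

Alice

Last-place votes: Liam 1, Alice 0, Maya 4, Emma 2, Farid 10.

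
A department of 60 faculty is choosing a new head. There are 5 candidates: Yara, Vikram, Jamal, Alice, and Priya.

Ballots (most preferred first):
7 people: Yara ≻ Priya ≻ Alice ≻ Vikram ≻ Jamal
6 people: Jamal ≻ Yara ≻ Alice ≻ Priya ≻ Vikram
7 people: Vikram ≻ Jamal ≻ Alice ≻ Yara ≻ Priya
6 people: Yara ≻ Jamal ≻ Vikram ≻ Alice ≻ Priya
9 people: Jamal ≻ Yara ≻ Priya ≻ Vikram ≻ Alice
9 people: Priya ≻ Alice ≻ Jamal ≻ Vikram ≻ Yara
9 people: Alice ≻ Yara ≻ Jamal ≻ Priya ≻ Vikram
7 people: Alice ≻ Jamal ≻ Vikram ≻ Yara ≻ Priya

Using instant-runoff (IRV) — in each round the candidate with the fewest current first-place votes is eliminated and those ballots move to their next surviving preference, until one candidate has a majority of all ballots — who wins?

Alice

Round 1: Yara 13, Vikram 7, Jamal 15, Alice 16, Priya 9. Vikram eliminated.
Round 2: Yara 13, Jamal 22, Alice 16, Priya 9. Priya eliminated.
Round 3: Yara 13, Jamal 22, Alice 25. Yara eliminated.
Round 4: Jamal 28, Alice 32. Alice has a majority (≥31).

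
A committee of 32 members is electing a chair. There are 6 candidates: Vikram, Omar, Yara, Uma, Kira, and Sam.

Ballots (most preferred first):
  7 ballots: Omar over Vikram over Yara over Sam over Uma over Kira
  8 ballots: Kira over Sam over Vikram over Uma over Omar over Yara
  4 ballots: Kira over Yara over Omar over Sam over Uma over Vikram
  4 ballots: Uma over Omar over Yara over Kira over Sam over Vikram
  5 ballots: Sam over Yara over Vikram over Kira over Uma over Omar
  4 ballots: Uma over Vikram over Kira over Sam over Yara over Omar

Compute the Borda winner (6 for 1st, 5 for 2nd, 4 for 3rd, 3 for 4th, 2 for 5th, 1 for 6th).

Vikram: 7×5 + 8×4 + 4×1 + 4×1 + 5×4 + 4×5 = 115
Omar: 7×6 + 8×2 + 4×4 + 4×5 + 5×1 + 4×1 = 103
Yara: 7×4 + 8×1 + 4×5 + 4×4 + 5×5 + 4×2 = 105
Uma: 7×2 + 8×3 + 4×2 + 4×6 + 5×2 + 4×6 = 104
Kira: 7×1 + 8×6 + 4×6 + 4×3 + 5×3 + 4×4 = 122
Sam: 7×3 + 8×5 + 4×3 + 4×2 + 5×6 + 4×3 = 123

Sam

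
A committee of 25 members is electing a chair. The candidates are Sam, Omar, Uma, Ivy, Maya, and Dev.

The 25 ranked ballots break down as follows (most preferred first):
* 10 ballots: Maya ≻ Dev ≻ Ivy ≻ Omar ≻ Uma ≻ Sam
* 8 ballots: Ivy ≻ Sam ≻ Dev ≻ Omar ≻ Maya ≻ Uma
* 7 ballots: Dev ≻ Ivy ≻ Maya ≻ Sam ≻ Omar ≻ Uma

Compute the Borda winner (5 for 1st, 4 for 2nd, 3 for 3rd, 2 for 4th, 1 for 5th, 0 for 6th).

Dev

Sam: 10×0 + 8×4 + 7×2 = 46
Omar: 10×2 + 8×2 + 7×1 = 43
Uma: 10×1 + 8×0 + 7×0 = 10
Ivy: 10×3 + 8×5 + 7×4 = 98
Maya: 10×5 + 8×1 + 7×3 = 79
Dev: 10×4 + 8×3 + 7×5 = 99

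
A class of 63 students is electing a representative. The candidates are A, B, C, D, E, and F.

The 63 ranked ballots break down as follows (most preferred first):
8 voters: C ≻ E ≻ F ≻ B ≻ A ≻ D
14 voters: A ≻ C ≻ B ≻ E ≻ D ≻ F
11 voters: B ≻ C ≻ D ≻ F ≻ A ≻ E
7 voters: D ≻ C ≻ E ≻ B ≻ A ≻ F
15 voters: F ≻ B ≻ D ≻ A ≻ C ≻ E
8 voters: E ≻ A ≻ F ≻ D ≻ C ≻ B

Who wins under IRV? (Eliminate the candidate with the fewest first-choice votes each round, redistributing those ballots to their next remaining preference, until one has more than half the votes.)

Round 1: A 14, B 11, C 8, D 7, E 8, F 15. D eliminated.
Round 2: A 14, B 11, C 15, E 8, F 15. E eliminated.
Round 3: A 22, B 11, C 15, F 15. B eliminated.
Round 4: A 22, C 26, F 15. F eliminated.
Round 5: A 37, C 26. A has a majority (≥32).

A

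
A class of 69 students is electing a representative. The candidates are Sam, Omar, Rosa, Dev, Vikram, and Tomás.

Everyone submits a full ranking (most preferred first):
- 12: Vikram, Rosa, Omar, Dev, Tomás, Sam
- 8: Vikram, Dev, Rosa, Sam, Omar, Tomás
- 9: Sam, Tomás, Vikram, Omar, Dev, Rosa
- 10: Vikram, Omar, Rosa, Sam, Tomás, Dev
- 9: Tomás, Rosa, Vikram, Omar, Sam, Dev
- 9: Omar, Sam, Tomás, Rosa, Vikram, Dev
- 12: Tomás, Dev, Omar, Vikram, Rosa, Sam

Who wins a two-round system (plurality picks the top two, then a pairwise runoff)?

Tomás

Round 1 first-place votes: Sam 9, Omar 9, Rosa 0, Dev 0, Vikram 30, Tomás 21. Vikram and Tomás advance.
Runoff: Vikram is ranked above Tomás on 30 ballots, Tomás above Vikram on 39.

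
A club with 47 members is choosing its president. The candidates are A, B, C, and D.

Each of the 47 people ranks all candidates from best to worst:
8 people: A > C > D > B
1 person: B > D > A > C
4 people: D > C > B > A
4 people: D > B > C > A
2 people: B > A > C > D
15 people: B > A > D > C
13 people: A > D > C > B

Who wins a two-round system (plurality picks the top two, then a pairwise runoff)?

B

Round 1 first-place votes: A 21, B 18, C 0, D 8. A and B advance.
Runoff: A is ranked above B on 21 ballots, B above A on 26.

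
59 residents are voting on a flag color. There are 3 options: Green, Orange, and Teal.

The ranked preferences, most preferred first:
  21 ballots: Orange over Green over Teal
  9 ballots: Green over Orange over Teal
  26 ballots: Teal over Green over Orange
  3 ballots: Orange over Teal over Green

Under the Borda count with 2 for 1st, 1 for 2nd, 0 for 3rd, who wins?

Green: 21×1 + 9×2 + 26×1 + 3×0 = 65
Orange: 21×2 + 9×1 + 26×0 + 3×2 = 57
Teal: 21×0 + 9×0 + 26×2 + 3×1 = 55

Green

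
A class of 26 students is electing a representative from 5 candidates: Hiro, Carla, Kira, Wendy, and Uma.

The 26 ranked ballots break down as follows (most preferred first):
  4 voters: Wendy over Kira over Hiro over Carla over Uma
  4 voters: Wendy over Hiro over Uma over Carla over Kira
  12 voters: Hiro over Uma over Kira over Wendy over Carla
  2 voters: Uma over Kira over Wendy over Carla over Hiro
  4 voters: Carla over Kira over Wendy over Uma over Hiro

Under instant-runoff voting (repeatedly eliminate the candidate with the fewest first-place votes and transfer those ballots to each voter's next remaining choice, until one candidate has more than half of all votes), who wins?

Round 1: Hiro 12, Carla 4, Kira 0, Wendy 8, Uma 2. Kira eliminated.
Round 2: Hiro 12, Carla 4, Wendy 8, Uma 2. Uma eliminated.
Round 3: Hiro 12, Carla 4, Wendy 10. Carla eliminated.
Round 4: Hiro 12, Wendy 14. Wendy has a majority (≥14).

Wendy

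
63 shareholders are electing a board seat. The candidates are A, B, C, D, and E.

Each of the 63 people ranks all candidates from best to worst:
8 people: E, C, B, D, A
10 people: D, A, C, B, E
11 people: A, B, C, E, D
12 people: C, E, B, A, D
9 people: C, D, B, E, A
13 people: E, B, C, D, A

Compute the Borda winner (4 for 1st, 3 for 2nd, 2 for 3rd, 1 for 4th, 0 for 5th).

A: 8×0 + 10×3 + 11×4 + 12×1 + 9×0 + 13×0 = 86
B: 8×2 + 10×1 + 11×3 + 12×2 + 9×2 + 13×3 = 140
C: 8×3 + 10×2 + 11×2 + 12×4 + 9×4 + 13×2 = 176
D: 8×1 + 10×4 + 11×0 + 12×0 + 9×3 + 13×1 = 88
E: 8×4 + 10×0 + 11×1 + 12×3 + 9×1 + 13×4 = 140

C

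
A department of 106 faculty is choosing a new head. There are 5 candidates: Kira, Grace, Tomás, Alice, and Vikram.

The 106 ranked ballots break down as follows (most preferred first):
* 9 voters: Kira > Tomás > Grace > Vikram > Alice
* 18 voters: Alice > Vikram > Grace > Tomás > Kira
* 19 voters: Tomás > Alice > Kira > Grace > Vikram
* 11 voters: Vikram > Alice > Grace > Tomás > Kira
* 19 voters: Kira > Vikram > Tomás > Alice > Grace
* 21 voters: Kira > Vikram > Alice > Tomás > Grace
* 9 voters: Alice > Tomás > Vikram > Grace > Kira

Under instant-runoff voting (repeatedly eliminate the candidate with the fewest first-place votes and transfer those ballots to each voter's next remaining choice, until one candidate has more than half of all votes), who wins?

Round 1: Kira 49, Grace 0, Tomás 19, Alice 27, Vikram 11. Grace eliminated.
Round 2: Kira 49, Tomás 19, Alice 27, Vikram 11. Vikram eliminated.
Round 3: Kira 49, Tomás 19, Alice 38. Tomás eliminated.
Round 4: Kira 49, Alice 57. Alice has a majority (≥54).

Alice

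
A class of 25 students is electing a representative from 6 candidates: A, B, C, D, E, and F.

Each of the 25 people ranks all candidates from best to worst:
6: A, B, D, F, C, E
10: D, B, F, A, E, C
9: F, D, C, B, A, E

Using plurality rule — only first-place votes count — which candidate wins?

First-place votes: A 6, B 0, C 0, D 10, E 0, F 9.

D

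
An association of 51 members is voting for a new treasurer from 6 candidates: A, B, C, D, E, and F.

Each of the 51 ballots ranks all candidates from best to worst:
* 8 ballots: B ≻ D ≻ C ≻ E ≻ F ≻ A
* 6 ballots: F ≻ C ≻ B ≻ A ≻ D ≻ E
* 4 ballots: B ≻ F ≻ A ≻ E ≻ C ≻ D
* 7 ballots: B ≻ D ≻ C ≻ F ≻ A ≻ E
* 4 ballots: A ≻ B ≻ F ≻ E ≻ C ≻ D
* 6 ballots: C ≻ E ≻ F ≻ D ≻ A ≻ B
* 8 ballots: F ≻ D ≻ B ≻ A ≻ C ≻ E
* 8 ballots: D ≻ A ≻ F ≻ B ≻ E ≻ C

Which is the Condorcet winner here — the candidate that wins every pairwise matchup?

F vs A: 39–12
F vs B: 28–23
F vs C: 30–21
F vs D: 28–23
F vs E: 37–14
F beats every other candidate.

F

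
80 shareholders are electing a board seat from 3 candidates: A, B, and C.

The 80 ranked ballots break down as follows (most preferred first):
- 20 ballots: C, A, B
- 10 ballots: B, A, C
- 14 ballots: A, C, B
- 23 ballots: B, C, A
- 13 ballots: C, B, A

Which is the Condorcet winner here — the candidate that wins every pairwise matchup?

C vs A: 56–24
C vs B: 47–33
C beats every other candidate.

C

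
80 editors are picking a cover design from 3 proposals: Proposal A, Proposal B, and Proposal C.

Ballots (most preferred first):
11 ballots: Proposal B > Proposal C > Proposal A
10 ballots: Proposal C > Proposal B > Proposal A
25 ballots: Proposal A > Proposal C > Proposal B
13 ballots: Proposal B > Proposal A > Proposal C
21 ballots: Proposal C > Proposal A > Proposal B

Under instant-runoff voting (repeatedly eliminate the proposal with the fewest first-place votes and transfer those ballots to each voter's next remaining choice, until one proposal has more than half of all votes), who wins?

Proposal C

Round 1: Proposal A 25, Proposal B 24, Proposal C 31. Proposal B eliminated.
Round 2: Proposal A 38, Proposal C 42. Proposal C has a majority (≥41).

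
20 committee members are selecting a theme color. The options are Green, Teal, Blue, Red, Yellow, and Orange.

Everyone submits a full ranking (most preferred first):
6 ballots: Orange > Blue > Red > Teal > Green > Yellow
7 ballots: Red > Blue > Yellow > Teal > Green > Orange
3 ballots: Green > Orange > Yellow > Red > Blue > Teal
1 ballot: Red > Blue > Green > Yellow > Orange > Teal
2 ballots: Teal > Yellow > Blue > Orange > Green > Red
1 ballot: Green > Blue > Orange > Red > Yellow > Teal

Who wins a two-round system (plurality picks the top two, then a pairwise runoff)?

Round 1 first-place votes: Green 4, Teal 2, Blue 0, Red 8, Yellow 0, Orange 6. Red and Orange advance.
Runoff: Red is ranked above Orange on 8 ballots, Orange above Red on 12.

Orange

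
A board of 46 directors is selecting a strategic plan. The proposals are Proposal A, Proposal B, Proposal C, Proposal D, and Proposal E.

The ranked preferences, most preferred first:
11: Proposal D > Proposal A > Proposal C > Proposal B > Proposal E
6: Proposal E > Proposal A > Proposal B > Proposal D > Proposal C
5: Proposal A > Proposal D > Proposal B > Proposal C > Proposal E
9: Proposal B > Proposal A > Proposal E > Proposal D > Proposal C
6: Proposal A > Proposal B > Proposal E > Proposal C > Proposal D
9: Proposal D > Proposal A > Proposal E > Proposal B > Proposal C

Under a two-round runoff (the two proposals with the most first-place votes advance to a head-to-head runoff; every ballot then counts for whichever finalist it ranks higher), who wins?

Round 1 first-place votes: Proposal A 11, Proposal B 9, Proposal C 0, Proposal D 20, Proposal E 6. Proposal D and Proposal A advance.
Runoff: Proposal D is ranked above Proposal A on 20 ballots, Proposal A above Proposal D on 26.

Proposal A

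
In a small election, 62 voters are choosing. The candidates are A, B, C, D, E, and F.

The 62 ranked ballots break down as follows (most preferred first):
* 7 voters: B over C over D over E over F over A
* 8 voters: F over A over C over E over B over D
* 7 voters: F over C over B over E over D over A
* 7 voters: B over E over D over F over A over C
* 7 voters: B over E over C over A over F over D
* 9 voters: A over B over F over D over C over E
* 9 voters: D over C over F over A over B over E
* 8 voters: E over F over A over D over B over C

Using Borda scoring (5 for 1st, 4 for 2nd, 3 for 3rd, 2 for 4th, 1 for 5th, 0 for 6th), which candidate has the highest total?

A: 7×0 + 8×4 + 7×0 + 7×1 + 7×2 + 9×5 + 9×2 + 8×3 = 140
B: 7×5 + 8×1 + 7×3 + 7×5 + 7×5 + 9×4 + 9×1 + 8×1 = 187
C: 7×4 + 8×3 + 7×4 + 7×0 + 7×3 + 9×1 + 9×4 + 8×0 = 146
D: 7×3 + 8×0 + 7×1 + 7×3 + 7×0 + 9×2 + 9×5 + 8×2 = 128
E: 7×2 + 8×2 + 7×2 + 7×4 + 7×4 + 9×0 + 9×0 + 8×5 = 140
F: 7×1 + 8×5 + 7×5 + 7×2 + 7×1 + 9×3 + 9×3 + 8×4 = 189

F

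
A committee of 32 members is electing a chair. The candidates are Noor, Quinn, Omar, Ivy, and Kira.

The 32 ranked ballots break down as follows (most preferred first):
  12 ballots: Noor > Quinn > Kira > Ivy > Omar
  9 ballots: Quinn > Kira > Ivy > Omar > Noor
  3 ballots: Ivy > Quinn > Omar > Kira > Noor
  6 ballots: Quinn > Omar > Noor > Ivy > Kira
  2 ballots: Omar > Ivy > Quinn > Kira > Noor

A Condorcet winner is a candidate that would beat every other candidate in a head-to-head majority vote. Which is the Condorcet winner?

Quinn vs Noor: 20–12
Quinn vs Omar: 30–2
Quinn vs Ivy: 27–5
Quinn vs Kira: 32–0
Quinn beats every other candidate.

Quinn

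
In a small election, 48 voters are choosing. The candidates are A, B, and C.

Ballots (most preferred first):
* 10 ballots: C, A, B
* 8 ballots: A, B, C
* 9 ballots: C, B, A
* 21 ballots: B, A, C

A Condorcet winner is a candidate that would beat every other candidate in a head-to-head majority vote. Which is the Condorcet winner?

B vs A: 30–18
B vs C: 29–19
B beats every other candidate.

B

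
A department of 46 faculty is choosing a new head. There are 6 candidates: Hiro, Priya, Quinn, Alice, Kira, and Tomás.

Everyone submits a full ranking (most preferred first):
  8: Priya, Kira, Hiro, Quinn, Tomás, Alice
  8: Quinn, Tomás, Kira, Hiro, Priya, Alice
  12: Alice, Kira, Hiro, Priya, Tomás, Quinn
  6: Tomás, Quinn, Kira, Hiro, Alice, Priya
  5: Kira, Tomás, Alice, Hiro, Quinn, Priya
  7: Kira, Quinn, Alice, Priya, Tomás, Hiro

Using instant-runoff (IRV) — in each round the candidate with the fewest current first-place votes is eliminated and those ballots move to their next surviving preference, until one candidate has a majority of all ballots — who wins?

Round 1: Hiro 0, Priya 8, Quinn 8, Alice 12, Kira 12, Tomás 6. Hiro eliminated.
Round 2: Priya 8, Quinn 8, Alice 12, Kira 12, Tomás 6. Tomás eliminated.
Round 3: Priya 8, Quinn 14, Alice 12, Kira 12. Priya eliminated.
Round 4: Quinn 14, Alice 12, Kira 20. Alice eliminated.
Round 5: Quinn 14, Kira 32. Kira has a majority (≥24).

Kira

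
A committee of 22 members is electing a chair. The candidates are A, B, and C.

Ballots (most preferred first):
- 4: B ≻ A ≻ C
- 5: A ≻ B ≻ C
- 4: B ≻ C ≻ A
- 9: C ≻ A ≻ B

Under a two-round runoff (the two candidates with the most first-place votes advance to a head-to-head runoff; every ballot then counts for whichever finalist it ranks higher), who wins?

B

Round 1 first-place votes: A 5, B 8, C 9. C and B advance.
Runoff: C is ranked above B on 9 ballots, B above C on 13.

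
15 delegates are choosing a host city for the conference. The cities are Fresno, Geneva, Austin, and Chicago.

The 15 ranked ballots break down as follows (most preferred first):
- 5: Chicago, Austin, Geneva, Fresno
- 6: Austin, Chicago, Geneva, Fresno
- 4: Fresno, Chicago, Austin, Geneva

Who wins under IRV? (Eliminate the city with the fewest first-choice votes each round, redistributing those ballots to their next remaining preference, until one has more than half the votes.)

Round 1: Fresno 4, Geneva 0, Austin 6, Chicago 5. Geneva eliminated.
Round 2: Fresno 4, Austin 6, Chicago 5. Fresno eliminated.
Round 3: Austin 6, Chicago 9. Chicago has a majority (≥8).

Chicago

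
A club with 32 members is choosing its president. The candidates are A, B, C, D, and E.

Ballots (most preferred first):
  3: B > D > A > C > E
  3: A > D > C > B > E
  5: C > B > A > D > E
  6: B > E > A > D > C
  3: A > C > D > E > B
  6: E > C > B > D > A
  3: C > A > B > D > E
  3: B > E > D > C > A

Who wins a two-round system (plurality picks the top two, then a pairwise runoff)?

C

Round 1 first-place votes: A 6, B 12, C 8, D 0, E 6. B and C advance.
Runoff: B is ranked above C on 12 ballots, C above B on 20.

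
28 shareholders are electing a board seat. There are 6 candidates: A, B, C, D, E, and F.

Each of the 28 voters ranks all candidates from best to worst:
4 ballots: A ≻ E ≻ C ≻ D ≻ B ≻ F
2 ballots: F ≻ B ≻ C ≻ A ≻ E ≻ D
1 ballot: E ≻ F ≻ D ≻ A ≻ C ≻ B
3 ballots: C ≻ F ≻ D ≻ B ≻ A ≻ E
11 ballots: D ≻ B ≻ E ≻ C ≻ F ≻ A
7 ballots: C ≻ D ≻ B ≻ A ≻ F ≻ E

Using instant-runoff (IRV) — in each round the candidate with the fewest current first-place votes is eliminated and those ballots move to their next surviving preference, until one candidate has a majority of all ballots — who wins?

C

Round 1: A 4, B 0, C 10, D 11, E 1, F 2. B eliminated.
Round 2: A 4, C 10, D 11, E 1, F 2. E eliminated.
Round 3: A 4, C 10, D 11, F 3. F eliminated.
Round 4: A 4, C 12, D 12. A eliminated.
Round 5: C 16, D 12. C has a majority (≥15).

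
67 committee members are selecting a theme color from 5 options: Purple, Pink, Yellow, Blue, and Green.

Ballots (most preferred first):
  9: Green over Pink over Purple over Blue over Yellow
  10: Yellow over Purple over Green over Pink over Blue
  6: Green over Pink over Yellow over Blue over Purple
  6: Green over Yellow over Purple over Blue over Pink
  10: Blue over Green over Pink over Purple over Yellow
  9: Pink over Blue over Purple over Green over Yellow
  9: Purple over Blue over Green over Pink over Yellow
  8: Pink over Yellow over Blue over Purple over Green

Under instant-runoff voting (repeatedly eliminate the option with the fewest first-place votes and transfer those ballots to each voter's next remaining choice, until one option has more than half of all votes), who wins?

Round 1: Purple 9, Pink 17, Yellow 10, Blue 10, Green 21. Purple eliminated.
Round 2: Pink 17, Yellow 10, Blue 19, Green 21. Yellow eliminated.
Round 3: Pink 17, Blue 19, Green 31. Pink eliminated.
Round 4: Blue 36, Green 31. Blue has a majority (≥34).

Blue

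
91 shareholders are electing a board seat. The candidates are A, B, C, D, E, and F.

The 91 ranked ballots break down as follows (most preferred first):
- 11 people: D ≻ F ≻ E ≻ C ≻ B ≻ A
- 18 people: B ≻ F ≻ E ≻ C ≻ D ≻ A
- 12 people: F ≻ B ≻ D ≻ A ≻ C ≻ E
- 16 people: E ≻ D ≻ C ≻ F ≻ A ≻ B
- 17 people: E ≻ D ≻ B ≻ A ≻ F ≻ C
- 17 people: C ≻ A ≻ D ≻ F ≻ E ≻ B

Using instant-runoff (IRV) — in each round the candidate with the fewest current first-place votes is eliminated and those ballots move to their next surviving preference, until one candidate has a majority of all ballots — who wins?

F

Round 1: A 0, B 18, C 17, D 11, E 33, F 12. A eliminated.
Round 2: B 18, C 17, D 11, E 33, F 12. D eliminated.
Round 3: B 18, C 17, E 33, F 23. C eliminated.
Round 4: B 18, E 33, F 40. B eliminated.
Round 5: E 33, F 58. F has a majority (≥46).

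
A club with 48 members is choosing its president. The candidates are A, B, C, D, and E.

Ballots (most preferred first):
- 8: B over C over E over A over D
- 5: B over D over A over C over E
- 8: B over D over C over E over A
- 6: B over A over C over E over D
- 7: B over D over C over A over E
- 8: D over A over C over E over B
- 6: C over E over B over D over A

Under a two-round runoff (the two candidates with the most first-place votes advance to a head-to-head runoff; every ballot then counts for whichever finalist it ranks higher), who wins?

B

Round 1 first-place votes: A 0, B 34, C 6, D 8, E 0. B and D advance.
Runoff: B is ranked above D on 40 ballots, D above B on 8.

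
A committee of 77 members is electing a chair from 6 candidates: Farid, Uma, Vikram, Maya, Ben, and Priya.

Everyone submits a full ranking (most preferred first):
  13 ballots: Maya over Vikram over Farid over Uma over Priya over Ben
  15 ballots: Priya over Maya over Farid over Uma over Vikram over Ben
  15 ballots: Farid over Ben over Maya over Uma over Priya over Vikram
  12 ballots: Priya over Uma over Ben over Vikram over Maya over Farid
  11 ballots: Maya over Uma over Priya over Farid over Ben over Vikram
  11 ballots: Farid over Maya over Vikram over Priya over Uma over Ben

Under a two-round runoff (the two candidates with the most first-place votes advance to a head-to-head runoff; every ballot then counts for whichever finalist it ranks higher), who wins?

Round 1 first-place votes: Farid 26, Uma 0, Vikram 0, Maya 24, Ben 0, Priya 27. Priya and Farid advance.
Runoff: Priya is ranked above Farid on 38 ballots, Farid above Priya on 39.

Farid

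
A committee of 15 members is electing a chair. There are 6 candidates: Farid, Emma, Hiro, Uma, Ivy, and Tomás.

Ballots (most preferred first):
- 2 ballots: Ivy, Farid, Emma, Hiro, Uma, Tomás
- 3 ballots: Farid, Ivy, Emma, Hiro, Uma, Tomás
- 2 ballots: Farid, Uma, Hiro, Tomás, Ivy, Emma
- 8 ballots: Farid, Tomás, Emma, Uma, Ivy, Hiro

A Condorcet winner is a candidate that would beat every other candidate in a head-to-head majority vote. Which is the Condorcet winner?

Farid

Farid vs Emma: 15–0
Farid vs Hiro: 15–0
Farid vs Uma: 15–0
Farid vs Ivy: 13–2
Farid vs Tomás: 15–0
Farid beats every other candidate.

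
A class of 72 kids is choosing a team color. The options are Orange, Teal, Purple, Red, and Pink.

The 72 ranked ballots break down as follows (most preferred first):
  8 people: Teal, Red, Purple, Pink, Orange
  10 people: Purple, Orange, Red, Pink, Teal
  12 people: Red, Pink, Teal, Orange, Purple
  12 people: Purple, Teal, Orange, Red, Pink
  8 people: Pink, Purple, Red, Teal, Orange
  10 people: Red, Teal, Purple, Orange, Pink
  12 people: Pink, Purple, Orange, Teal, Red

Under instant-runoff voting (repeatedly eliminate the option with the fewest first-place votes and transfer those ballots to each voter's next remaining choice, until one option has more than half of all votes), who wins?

Round 1: Orange 0, Teal 8, Purple 22, Red 22, Pink 20. Orange eliminated.
Round 2: Teal 8, Purple 22, Red 22, Pink 20. Teal eliminated.
Round 3: Purple 22, Red 30, Pink 20. Pink eliminated.
Round 4: Purple 42, Red 30. Purple has a majority (≥37).

Purple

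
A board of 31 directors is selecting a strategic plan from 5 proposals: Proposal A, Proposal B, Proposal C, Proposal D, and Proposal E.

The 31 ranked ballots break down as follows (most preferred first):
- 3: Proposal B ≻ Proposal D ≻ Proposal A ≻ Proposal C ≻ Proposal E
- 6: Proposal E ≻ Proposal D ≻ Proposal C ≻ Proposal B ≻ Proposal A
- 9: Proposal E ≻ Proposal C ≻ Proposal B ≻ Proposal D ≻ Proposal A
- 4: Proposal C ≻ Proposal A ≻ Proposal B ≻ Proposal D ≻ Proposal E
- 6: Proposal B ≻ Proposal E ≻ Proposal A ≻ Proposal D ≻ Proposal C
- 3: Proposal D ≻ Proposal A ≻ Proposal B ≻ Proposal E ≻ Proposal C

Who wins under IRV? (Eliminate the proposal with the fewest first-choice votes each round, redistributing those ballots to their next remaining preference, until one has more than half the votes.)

Round 1: Proposal A 0, Proposal B 9, Proposal C 4, Proposal D 3, Proposal E 15. Proposal A eliminated.
Round 2: Proposal B 9, Proposal C 4, Proposal D 3, Proposal E 15. Proposal D eliminated.
Round 3: Proposal B 12, Proposal C 4, Proposal E 15. Proposal C eliminated.
Round 4: Proposal B 16, Proposal E 15. Proposal B has a majority (≥16).

Proposal B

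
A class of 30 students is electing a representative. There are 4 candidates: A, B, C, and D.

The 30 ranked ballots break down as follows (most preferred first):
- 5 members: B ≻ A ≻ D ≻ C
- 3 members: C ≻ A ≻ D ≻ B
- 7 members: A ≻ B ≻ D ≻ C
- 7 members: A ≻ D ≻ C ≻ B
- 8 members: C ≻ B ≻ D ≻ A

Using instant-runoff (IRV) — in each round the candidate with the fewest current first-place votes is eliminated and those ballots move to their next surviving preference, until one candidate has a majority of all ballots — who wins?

Round 1: A 14, B 5, C 11, D 0. D eliminated.
Round 2: A 14, B 5, C 11. B eliminated.
Round 3: A 19, C 11. A has a majority (≥16).

A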